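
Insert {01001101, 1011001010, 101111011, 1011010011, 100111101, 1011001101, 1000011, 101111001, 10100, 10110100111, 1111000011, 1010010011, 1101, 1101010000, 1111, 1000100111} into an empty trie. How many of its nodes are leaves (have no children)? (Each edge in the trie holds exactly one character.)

A leaf is a node with no children — equivalently, the end of a word that is not a proper prefix of any other stored word.
Those words: "01001101", "1000011", "1000100111", "100111101", "1010010011", "1011001010", "1011001101", "10110100111", "101111001", "101111011", "1101010000", "1111000011"
Leaf count: 12

12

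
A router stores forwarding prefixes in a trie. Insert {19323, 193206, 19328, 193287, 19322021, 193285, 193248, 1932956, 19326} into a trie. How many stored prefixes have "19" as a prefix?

Traverse to the node for "19", then collect every word in that subtree.
Matches: "193206", "19322021", "19323", "193248", "19326", "19328", "193285", "193287", "1932956"
Count: 9

9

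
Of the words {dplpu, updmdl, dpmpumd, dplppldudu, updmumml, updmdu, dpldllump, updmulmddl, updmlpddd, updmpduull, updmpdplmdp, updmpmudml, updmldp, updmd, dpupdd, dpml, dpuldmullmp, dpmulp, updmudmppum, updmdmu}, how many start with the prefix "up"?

Filter for entries beginning with "up":
Words under "up": updmd, updmdl, updmdmu, updmdu, updmldp, updmlpddd, updmpdplmdp, updmpduull, updmpmudml, updmudmppum, updmulmddl, updmumml
Count: 12

12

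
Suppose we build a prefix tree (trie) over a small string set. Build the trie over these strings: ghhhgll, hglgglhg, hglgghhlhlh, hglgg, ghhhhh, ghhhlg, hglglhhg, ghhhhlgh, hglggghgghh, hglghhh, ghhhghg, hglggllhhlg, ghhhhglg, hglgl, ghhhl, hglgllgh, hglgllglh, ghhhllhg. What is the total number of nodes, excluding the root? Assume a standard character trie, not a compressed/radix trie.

59

Trace insertions, counting only characters that open a new branch:
  "ghhhgll" → 7 new (g, h, h, h, g, l, l)
  "hglgglhg" → 8 new (h, g, l, g, g, l, h, g)
  "hglgghhlhlh" → prefix "hglgg" already present; 6 new (h, h, l, h, l, h)
  "hglgg" → prefix "hglgg" already present; 0 new (none)
  "ghhhhh" → prefix "ghhh" already present; 2 new (h, h)
  "ghhhlg" → prefix "ghhh" already present; 2 new (l, g)
  "hglglhhg" → prefix "hglg" already present; 4 new (l, h, h, g)
  "ghhhhlgh" → prefix "ghhhh" already present; 3 new (l, g, h)
  "hglggghgghh" → prefix "hglgg" already present; 6 new (g, h, g, g, h, h)
  "hglghhh" → prefix "hglg" already present; 3 new (h, h, h)
  "ghhhghg" → prefix "ghhhg" already present; 2 new (h, g)
  "hglggllhhlg" → prefix "hglggl" already present; 5 new (l, h, h, l, g)
  "ghhhhglg" → prefix "ghhhh" already present; 3 new (g, l, g)
  "hglgl" → prefix "hglgl" already present; 0 new (none)
  "ghhhl" → prefix "ghhhl" already present; 0 new (none)
  "hglgllgh" → prefix "hglgl" already present; 3 new (l, g, h)
  "hglgllglh" → prefix "hglgllg" already present; 2 new (l, h)
  "ghhhllhg" → prefix "ghhhl" already present; 3 new (l, h, g)
Total nodes = 7 + 8 + 6 + 0 + 2 + 2 + 4 + 3 + 6 + 3 + 2 + 5 + 3 + 0 + 0 + 3 + 2 + 3 = 59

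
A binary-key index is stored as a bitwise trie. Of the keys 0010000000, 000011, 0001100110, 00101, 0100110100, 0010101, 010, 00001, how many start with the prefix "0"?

8

Filter for entries beginning with "0":
Words under "0": 00001, 000011, 0001100110, 0010000000, 00101, 0010101, 010, 0100110100
Count: 8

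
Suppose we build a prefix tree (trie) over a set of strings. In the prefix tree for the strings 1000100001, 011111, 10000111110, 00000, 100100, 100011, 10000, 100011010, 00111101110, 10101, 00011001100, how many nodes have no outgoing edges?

9

Leaves are exactly the stored words that no other stored word extends.
Those words: "00000", "00011001100", "00111101110", "011111", "10000111110", "1000100001", "100011010", "100100", "10101"
Leaf count: 9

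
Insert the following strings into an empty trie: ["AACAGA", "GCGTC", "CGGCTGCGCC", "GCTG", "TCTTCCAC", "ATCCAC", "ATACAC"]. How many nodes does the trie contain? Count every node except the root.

Trace insertions, counting only characters that open a new branch:
  "AACAGA" → 6 new (A, A, C, A, G, A)
  "GCGTC" → 5 new (G, C, G, T, C)
  "CGGCTGCGCC" → 10 new (C, G, G, C, T, G, C, G, C, C)
  "GCTG" → prefix "GC" already present; 2 new (T, G)
  "TCTTCCAC" → 8 new (T, C, T, T, C, C, A, C)
  "ATCCAC" → prefix "A" already present; 5 new (T, C, C, A, C)
  "ATACAC" → prefix "AT" already present; 4 new (A, C, A, C)
Total nodes = 6 + 5 + 10 + 2 + 8 + 5 + 4 = 40

40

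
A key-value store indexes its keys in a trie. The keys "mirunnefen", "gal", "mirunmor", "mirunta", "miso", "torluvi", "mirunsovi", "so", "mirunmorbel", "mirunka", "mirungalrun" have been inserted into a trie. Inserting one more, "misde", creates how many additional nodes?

The longest prefix of "misde" already in the trie is "mis" (length 3).
So 5 − 3 = 2 new nodes.

2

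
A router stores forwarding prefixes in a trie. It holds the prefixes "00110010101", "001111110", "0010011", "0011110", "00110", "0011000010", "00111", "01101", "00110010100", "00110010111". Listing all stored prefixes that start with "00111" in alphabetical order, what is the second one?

DFS of the "00111" subtree visits, in order: "00111", "0011110", "001111110"
Position 2: 0011110

0011110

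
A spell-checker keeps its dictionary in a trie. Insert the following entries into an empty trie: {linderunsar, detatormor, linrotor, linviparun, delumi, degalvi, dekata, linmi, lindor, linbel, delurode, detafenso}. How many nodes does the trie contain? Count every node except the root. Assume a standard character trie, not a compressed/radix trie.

62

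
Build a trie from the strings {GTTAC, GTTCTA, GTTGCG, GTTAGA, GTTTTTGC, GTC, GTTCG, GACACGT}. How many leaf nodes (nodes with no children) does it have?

8

A leaf is a node with no children — equivalently, the end of a word that is not a proper prefix of any other stored word.
Those words: "GACACGT", "GTC", "GTTAC", "GTTAGA", "GTTCG", "GTTCTA", "GTTGCG", "GTTTTTGC"
Leaf count: 8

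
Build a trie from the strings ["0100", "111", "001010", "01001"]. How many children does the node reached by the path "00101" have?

Walk "00101" from the root, arriving at one node.
Distinct next characters after "00101": 0.
That node has 1 child edge.

1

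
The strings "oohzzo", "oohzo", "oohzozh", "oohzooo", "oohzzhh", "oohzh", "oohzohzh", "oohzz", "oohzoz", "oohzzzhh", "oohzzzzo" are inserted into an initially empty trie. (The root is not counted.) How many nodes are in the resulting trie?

Trie structure (* marks end of a word):
(root)
└─ o
   └─ o
      └─ h
         └─ z
            ├─ h *
            ├─ o *
            │  ├─ h
            │  │  └─ z
            │  │     └─ h *
            │  ├─ o
            │  │  └─ o *
            │  └─ z *
            │     └─ h *
            └─ z *
               ├─ h
               │  └─ h *
               ├─ o *
               └─ z
                  ├─ h
                  │  └─ h *
                  └─ z
                     └─ o *
Counting every labelled node above: 22.

22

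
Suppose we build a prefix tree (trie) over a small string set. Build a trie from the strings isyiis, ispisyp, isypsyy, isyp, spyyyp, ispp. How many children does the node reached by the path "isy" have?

2

Walk "isy" from the root, arriving at one node.
Characters that immediately follow "isy" among the stored strings: {i, p}.
That node has 2 child edges.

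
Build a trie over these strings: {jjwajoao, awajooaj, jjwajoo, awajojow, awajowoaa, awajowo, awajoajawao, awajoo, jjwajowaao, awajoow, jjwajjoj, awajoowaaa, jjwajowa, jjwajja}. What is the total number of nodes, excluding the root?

42

For each word, the new-node count is its length minus the longest prefix already in the trie:
  "jjwajoao" → 8 new (j, j, w, a, j, o, a, o)
  "awajooaj" → 8 new (a, w, a, j, o, o, a, j)
  "jjwajoo" → prefix "jjwajo" already present; 1 new (o)
  "awajojow" → prefix "awajo" already present; 3 new (j, o, w)
  "awajowoaa" → prefix "awajo" already present; 4 new (w, o, a, a)
  "awajowo" → prefix "awajowo" already present; 0 new (none)
  "awajoajawao" → prefix "awajo" already present; 6 new (a, j, a, w, a, o)
  "awajoo" → prefix "awajoo" already present; 0 new (none)
  "jjwajowaao" → prefix "jjwajo" already present; 4 new (w, a, a, o)
  "awajoow" → prefix "awajoo" already present; 1 new (w)
  "jjwajjoj" → prefix "jjwaj" already present; 3 new (j, o, j)
  "awajoowaaa" → prefix "awajoow" already present; 3 new (a, a, a)
  "jjwajowa" → prefix "jjwajowa" already present; 0 new (none)
  "jjwajja" → prefix "jjwajj" already present; 1 new (a)
Total nodes = 8 + 8 + 1 + 3 + 4 + 0 + 6 + 0 + 4 + 1 + 3 + 3 + 0 + 1 = 42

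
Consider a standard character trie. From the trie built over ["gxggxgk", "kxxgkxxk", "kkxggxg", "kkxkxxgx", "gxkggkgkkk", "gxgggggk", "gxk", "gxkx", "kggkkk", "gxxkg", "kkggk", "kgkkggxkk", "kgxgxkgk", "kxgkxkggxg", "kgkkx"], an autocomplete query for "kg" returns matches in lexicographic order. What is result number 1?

Words with prefix "kg", in lexicographic order: "kggkkk", "kgkkggxkk", "kgkkx", "kgxgxkgk"
Position 1: kggkkk

kggkkk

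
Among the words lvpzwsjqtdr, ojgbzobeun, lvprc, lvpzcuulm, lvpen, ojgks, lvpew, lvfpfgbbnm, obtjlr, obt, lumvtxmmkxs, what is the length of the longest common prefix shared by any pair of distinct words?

4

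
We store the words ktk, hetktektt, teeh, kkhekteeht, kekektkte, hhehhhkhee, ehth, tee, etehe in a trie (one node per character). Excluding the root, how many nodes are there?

50

Insert word by word; a character creates a node only if that edge doesn't already exist:
  "ktk" → 3 new (k, t, k)
  "hetktektt" → 9 new (h, e, t, k, t, e, k, t, t)
  "teeh" → 4 new (t, e, e, h)
  "kkhekteeht" → prefix "k" already present; 9 new (k, h, e, k, t, e, e, h, t)
  "kekektkte" → prefix "k" already present; 8 new (e, k, e, k, t, k, t, e)
  "hhehhhkhee" → prefix "h" already present; 9 new (h, e, h, h, h, k, h, e, e)
  "ehth" → 4 new (e, h, t, h)
  "tee" → prefix "tee" already present; 0 new (none)
  "etehe" → prefix "e" already present; 4 new (t, e, h, e)
Total nodes = 3 + 9 + 4 + 9 + 8 + 9 + 4 + 0 + 4 = 50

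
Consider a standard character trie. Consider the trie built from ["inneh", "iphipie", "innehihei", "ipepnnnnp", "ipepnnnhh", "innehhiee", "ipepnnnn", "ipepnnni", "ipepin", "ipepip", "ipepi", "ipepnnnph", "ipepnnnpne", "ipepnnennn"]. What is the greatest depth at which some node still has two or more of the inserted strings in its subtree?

Equivalently: take the maximum, over all pairs, of their longest common prefix length.
e.g. "ipepnnnn" and "ipepnnnnp" share the prefix "ipepnnnn" of length 8; no pair shares a longer one.
Longest shared-prefix length: 8

8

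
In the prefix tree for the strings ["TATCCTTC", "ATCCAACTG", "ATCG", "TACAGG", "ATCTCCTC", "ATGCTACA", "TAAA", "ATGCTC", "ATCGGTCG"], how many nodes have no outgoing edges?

8

A leaf is a node with no children — equivalently, the end of a word that is not a proper prefix of any other stored word.
Those words: "ATCCAACTG", "ATCGGTCG", "ATCTCCTC", "ATGCTACA", "ATGCTC", "TAAA", "TACAGG", "TATCCTTC"
Leaf count: 8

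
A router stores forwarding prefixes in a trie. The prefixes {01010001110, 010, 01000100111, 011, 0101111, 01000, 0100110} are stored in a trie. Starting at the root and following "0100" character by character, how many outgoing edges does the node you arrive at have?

2

The children of the "0100" node are the distinct next characters among strings starting with "0100".
Characters that immediately follow "0100" among the stored strings: {0, 1}.
That node has 2 child edges.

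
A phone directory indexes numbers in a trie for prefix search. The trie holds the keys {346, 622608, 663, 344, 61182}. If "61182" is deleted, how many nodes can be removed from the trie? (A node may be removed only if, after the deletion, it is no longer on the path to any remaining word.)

4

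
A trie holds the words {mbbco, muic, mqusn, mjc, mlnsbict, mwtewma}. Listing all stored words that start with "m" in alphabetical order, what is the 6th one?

mwtewma

Words with prefix "m", in lexicographic order: "mbbco", "mjc", "mlnsbict", "mqusn", "muic", "mwtewma"
The 6th is mwtewma.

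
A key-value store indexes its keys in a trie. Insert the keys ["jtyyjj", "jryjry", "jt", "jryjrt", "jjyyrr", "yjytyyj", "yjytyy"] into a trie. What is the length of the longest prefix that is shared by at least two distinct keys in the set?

The deepest shared node is where two words last agree before diverging.
"yjytyy" and "yjytyyj" agree on "yjytyy" (6 characters) before diverging; nothing deeper is shared.
Longest shared-prefix length: 6

6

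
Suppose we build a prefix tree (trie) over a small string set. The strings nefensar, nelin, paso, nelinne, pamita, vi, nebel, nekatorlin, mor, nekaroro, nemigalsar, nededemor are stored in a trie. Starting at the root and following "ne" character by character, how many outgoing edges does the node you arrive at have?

6

The children of the "ne" node are the distinct next characters among strings starting with "ne".
Characters that immediately follow "ne" among the stored strings: {b, d, f, k, l, m}.
That node has 6 child edges.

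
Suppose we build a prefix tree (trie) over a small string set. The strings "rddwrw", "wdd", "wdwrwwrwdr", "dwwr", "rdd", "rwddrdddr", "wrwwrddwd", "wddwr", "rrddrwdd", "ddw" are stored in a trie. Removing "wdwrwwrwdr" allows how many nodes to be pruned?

8

After clearing the end-marker at "wdwrwwrwdr", prune upward until reaching a node still needed by another word.
The suffix "wrwwrwdr" (8 nodes) is used only by "wdwrwwrwdr"; the node for "wd" still has the child "d", so pruning stops there.
Nodes removed: 8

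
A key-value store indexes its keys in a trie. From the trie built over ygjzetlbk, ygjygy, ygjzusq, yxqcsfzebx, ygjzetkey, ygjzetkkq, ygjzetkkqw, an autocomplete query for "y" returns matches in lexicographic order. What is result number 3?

ygjzetkkq

Filter for "y…" and sort: "ygjygy", "ygjzetkey", "ygjzetkkq", "ygjzetkkqw", "ygjzetlbk", "ygjzusq", "yxqcsfzebx"
The 3rd is ygjzetkkq.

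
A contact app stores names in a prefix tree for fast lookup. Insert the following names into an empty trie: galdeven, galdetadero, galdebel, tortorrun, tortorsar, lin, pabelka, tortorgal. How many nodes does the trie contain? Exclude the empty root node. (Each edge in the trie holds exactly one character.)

Trace insertions, counting only characters that open a new branch:
  "galdeven" → 8 new (g, a, l, d, e, v, e, n)
  "galdetadero" → prefix "galde" already present; 6 new (t, a, d, e, r, o)
  "galdebel" → prefix "galde" already present; 3 new (b, e, l)
  "tortorrun" → 9 new (t, o, r, t, o, r, r, u, n)
  "tortorsar" → prefix "tortor" already present; 3 new (s, a, r)
  "lin" → 3 new (l, i, n)
  "pabelka" → 7 new (p, a, b, e, l, k, a)
  "tortorgal" → prefix "tortor" already present; 3 new (g, a, l)
Total nodes = 8 + 6 + 3 + 9 + 3 + 3 + 7 + 3 = 42

42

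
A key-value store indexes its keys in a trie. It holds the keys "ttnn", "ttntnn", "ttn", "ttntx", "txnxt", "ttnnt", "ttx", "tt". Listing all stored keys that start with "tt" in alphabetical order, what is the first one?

tt

Filter for "tt…" and sort: "tt", "ttn", "ttnn", "ttnnt", "ttntnn", "ttntx", "ttx"
Position 1: tt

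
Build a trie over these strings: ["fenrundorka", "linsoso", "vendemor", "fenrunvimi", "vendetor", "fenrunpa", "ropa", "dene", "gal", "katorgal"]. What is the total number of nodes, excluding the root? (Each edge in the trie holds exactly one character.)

54

Count nodes per top-level branch (shared prefixes stored once):
  'd'-branch (dene): 4 nodes
  'f'-branch (fenrundorka, fenrunpa, fenrunvimi): 17 nodes
  'g'-branch (gal): 3 nodes
  'k'-branch (katorgal): 8 nodes
  'l'-branch (linsoso): 7 nodes
  'r'-branch (ropa): 4 nodes
  'v'-branch (vendemor, vendetor): 11 nodes
Sum: 54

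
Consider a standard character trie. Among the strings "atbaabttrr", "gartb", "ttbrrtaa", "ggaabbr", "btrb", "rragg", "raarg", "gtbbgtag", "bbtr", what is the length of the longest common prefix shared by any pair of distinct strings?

The deepest shared node is where two words last agree before diverging.
e.g. "bbtr" and "btrb" share the prefix "b" of length 1; no pair shares a longer one.
Longest shared-prefix length: 1

1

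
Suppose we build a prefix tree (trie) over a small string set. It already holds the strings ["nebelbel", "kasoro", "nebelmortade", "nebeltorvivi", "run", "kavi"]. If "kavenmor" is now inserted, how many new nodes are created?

5

"kav" is already a path in the trie; the remaining "enmor" must be added.
Each of the 5 remaining characters creates one node.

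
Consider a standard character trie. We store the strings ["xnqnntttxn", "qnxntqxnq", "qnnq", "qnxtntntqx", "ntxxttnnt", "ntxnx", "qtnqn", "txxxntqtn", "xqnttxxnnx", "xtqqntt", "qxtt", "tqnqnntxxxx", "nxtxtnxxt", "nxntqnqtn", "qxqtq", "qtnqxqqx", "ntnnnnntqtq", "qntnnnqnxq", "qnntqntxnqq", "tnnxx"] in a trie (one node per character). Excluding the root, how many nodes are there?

Count nodes per top-level branch (shared prefixes stored once):
  'n'-branch (ntnnnnntqtq, ntxnx, ntxxttnnt, nxntqnqtn, nxtxtnxxt): 35 nodes
  'q'-branch (qnnq, qnntqntxnqq, qntnnnqnxq, qnxntqxnq, qnxtntntqx, qtnqn, qtnqxqqx, qxqtq, qxtt): 48 nodes
  't'-branch (tnnxx, tqnqnntxxxx, txxxntqtn): 23 nodes
  'x'-branch (xnqnntttxn, xqnttxxnnx, xtqqntt): 25 nodes
Sum: 131

131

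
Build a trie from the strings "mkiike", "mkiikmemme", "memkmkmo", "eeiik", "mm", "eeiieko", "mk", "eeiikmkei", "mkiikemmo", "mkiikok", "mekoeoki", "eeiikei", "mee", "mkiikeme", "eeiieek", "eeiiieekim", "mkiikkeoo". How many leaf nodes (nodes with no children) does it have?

Leaves are exactly the stored words that no other stored word extends.
Those words: "eeiieek", "eeiieko", "eeiiieekim", "eeiikei", "eeiikmkei", "mee", "mekoeoki", "memkmkmo", "mkiikeme", "mkiikemmo", "mkiikkeoo", "mkiikmemme", "mkiikok", "mm"
Leaf count: 14

14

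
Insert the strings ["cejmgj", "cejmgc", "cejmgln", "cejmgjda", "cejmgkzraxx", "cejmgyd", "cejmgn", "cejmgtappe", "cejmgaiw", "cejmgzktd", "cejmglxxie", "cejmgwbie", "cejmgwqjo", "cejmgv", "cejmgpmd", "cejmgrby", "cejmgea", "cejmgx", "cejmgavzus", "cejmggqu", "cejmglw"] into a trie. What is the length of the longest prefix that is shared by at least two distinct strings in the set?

Look for the deepest trie node that still has at least two words in its subtree.
e.g. "cejmgaiw" and "cejmgavzus" share the prefix "cejmga" of length 6; no pair shares a longer one.
Longest shared-prefix length: 6

6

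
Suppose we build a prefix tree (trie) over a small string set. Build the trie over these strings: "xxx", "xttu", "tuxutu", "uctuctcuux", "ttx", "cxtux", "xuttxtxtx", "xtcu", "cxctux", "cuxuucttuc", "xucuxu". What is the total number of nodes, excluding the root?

56

For each word, the new-node count is its length minus the longest prefix already in the trie:
  "xxx" → 3 new (x, x, x)
  "xttu" → prefix "x" already present; 3 new (t, t, u)
  "tuxutu" → 6 new (t, u, x, u, t, u)
  "uctuctcuux" → 10 new (u, c, t, u, c, t, c, u, u, x)
  "ttx" → prefix "t" already present; 2 new (t, x)
  "cxtux" → 5 new (c, x, t, u, x)
  "xuttxtxtx" → prefix "x" already present; 8 new (u, t, t, x, t, x, t, x)
  "xtcu" → prefix "xt" already present; 2 new (c, u)
  "cxctux" → prefix "cx" already present; 4 new (c, t, u, x)
  "cuxuucttuc" → prefix "c" already present; 9 new (u, x, u, u, c, t, t, u, c)
  "xucuxu" → prefix "xu" already present; 4 new (c, u, x, u)
Total nodes = 3 + 3 + 6 + 10 + 2 + 5 + 8 + 2 + 4 + 9 + 4 = 56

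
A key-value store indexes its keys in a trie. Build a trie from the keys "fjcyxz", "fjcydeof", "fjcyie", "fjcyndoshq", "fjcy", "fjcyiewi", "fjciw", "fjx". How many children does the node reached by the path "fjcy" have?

4

The children of the "fjcy" node are the distinct next characters among strings starting with "fjcy".
Distinct next characters after "fjcy": d, i, n, x.
That node has 4 child edges.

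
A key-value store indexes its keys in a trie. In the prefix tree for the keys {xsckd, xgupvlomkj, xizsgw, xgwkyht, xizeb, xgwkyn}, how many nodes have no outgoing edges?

A leaf is a node with no children — equivalently, the end of a word that is not a proper prefix of any other stored word.
Those words: "xgupvlomkj", "xgwkyht", "xgwkyn", "xizeb", "xizsgw", "xsckd"
Leaf count: 6

6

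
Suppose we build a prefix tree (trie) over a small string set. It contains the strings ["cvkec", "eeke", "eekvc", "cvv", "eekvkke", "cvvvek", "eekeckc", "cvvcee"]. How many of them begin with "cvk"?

1

Walk to "cvk"; the words in its subtree are exactly those with that prefix.
Words under "cvk": cvkec
Count: 1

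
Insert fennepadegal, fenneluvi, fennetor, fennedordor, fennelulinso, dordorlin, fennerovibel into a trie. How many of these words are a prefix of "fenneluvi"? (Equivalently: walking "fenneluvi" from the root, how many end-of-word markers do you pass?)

Walk "fenneluvi" from the root; an end-of-word marker is hit whenever a stored word is a prefix of "fenneluvi".
Prefixes of the query that are stored words: "fenneluvi"
Count: 1

1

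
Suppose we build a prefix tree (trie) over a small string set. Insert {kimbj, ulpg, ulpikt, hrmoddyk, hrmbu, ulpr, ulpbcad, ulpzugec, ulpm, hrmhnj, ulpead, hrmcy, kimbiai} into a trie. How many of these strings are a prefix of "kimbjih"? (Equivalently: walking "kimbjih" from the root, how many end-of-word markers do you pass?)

1

Check each prefix of "kimbjih" against the stored set — each match is an end-marker on the path.
Prefixes of the query that are stored words: "kimbj"
Count: 1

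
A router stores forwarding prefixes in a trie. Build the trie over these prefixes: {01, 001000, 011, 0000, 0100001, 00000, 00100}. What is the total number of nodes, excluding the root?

16

Insert word by word; a character creates a node only if that edge doesn't already exist:
  "01" → 2 new (0, 1)
  "001000" → prefix "0" already present; 5 new (0, 1, 0, 0, 0)
  "011" → prefix "01" already present; 1 new (1)
  "0000" → prefix "00" already present; 2 new (0, 0)
  "0100001" → prefix "01" already present; 5 new (0, 0, 0, 0, 1)
  "00000" → prefix "0000" already present; 1 new (0)
  "00100" → prefix "00100" already present; 0 new (none)
Total nodes = 2 + 5 + 1 + 2 + 5 + 1 + 0 = 16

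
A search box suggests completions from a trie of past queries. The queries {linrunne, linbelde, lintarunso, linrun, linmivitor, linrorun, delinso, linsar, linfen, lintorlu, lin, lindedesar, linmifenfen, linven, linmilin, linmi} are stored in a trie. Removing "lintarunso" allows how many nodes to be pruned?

6

After clearing the end-marker at "lintarunso", prune upward until reaching a node still needed by another word.
The suffix "arunso" (6 nodes) is used only by "lintarunso"; the node for "lint" still has the child "o", so pruning stops there.
Nodes removed: 6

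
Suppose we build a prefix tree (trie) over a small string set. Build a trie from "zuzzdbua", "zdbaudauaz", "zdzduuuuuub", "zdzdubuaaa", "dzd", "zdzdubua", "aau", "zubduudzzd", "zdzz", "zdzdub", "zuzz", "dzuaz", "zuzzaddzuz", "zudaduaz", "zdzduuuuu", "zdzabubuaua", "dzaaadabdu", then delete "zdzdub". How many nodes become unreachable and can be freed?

0

A node on "zdzdub"'s path can go only if nothing else ends at it or branches off below it.
Every node on "zdzdub" is still needed (e.g. by "zdzdubuaaa"), so nothing is freed.
Nodes removed: 0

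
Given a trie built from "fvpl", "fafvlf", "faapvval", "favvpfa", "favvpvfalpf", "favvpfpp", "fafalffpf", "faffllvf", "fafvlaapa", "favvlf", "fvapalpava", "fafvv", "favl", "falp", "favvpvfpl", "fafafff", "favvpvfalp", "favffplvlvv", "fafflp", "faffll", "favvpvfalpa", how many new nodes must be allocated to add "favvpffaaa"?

Walking "favvpffaaa" from the root, the first 6 characters ("favvpf") follow existing edges; "f" is the first miss.
So 10 − 6 = 4 new nodes.

4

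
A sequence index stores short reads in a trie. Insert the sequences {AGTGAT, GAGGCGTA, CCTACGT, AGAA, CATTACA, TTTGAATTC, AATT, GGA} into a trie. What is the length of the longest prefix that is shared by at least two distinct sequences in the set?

2

Equivalently: take the maximum, over all pairs, of their longest common prefix length.
e.g. "AGAA" and "AGTGAT" share the prefix "AG" of length 2; no pair shares a longer one.
Longest shared-prefix length: 2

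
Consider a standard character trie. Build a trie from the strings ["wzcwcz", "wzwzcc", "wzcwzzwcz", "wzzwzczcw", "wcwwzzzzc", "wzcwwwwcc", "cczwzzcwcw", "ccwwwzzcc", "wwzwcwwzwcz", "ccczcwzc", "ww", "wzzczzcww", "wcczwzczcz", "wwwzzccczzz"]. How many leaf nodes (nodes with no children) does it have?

A leaf is a node with no children — equivalently, the end of a word that is not a proper prefix of any other stored word.
Those words: "ccczcwzc", "ccwwwzzcc", "cczwzzcwcw", "wcczwzczcz", "wcwwzzzzc", "wwwzzccczzz", "wwzwcwwzwcz", "wzcwcz", "wzcwwwwcc", "wzcwzzwcz", "wzwzcc", "wzzczzcww", "wzzwzczcw"
Leaf count: 13

13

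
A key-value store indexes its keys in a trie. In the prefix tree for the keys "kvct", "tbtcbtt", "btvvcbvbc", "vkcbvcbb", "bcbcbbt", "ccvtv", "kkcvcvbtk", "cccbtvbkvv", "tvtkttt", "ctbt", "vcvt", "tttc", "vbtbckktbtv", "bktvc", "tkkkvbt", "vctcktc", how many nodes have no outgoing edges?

A leaf is a node with no children — equivalently, the end of a word that is not a proper prefix of any other stored word.
Those words: "bcbcbbt", "bktvc", "btvvcbvbc", "cccbtvbkvv", "ccvtv", "ctbt", "kkcvcvbtk", "kvct", "tbtcbtt", "tkkkvbt", "tttc", "tvtkttt", "vbtbckktbtv", "vctcktc", "vcvt", "vkcbvcbb"
Leaf count: 16

16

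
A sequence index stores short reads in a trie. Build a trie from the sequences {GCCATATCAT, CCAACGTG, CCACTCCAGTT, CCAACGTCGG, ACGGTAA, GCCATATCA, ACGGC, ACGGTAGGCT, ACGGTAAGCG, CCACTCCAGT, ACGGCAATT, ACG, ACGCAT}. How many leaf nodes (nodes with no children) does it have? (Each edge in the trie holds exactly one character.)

A leaf is a node with no children — equivalently, the end of a word that is not a proper prefix of any other stored word.
Those words: "ACGCAT", "ACGGCAATT", "ACGGTAAGCG", "ACGGTAGGCT", "CCAACGTCGG", "CCAACGTG", "CCACTCCAGTT", "GCCATATCAT"
Leaf count: 8

8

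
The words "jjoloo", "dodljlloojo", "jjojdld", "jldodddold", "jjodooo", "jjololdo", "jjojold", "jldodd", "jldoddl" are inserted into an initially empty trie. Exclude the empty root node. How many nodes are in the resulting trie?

41

Trace insertions, counting only characters that open a new branch:
  "jjoloo" → 6 new (j, j, o, l, o, o)
  "dodljlloojo" → 11 new (d, o, d, l, j, l, l, o, o, j, o)
  "jjojdld" → prefix "jjo" already present; 4 new (j, d, l, d)
  "jldodddold" → prefix "j" already present; 9 new (l, d, o, d, d, d, o, l, d)
  "jjodooo" → prefix "jjo" already present; 4 new (d, o, o, o)
  "jjololdo" → prefix "jjolo" already present; 3 new (l, d, o)
  "jjojold" → prefix "jjoj" already present; 3 new (o, l, d)
  "jldodd" → prefix "jldodd" already present; 0 new (none)
  "jldoddl" → prefix "jldodd" already present; 1 new (l)
Total nodes = 6 + 11 + 4 + 9 + 4 + 3 + 3 + 0 + 1 = 41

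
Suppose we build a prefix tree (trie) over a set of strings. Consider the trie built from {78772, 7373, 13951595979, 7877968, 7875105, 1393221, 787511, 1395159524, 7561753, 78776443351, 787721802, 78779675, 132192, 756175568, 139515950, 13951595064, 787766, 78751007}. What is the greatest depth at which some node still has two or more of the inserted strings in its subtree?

Look for the deepest trie node that still has at least two words in its subtree.
"139515950" and "13951595064" agree on "139515950" (9 characters) before diverging; nothing deeper is shared.
Longest shared-prefix length: 9

9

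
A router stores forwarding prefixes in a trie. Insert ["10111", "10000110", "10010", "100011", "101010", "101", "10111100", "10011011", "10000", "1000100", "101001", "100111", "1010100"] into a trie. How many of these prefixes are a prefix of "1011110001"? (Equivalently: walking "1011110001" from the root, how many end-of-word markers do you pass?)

3

Walk "1011110001" from the root; an end-of-word marker is hit whenever a stored word is a prefix of "1011110001".
Prefixes of the query that are stored words: "101", "10111", "10111100"
Count: 3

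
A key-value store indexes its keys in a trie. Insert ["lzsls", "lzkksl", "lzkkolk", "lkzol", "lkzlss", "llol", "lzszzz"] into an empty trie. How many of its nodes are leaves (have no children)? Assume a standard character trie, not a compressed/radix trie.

Leaves are exactly the stored words that no other stored word extends.
Those words: "lkzlss", "lkzol", "llol", "lzkkolk", "lzkksl", "lzsls", "lzszzz"
Leaf count: 7

7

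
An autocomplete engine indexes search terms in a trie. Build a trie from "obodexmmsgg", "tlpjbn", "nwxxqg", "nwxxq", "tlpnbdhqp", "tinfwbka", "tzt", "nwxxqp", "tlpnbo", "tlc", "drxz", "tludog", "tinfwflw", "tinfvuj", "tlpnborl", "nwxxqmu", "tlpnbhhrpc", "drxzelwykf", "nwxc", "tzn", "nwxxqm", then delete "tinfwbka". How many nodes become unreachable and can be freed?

A node on "tinfwbka"'s path can go only if nothing else ends at it or branches off below it.
The suffix "bka" (3 nodes) is used only by "tinfwbka"; the node for "tinfw" still has the child "f", so pruning stops there.
Nodes removed: 3

3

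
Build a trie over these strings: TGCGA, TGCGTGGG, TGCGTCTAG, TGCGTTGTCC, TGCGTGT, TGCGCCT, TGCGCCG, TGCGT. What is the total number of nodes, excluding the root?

Count nodes per top-level branch (shared prefixes stored once):
  'T'-branch (TGCGA, TGCGCCG, TGCGCCT, TGCGT, TGCGTCTAG, TGCGTGGG, TGCGTGT, TGCGTTGTCC): 23 nodes
Sum: 23

23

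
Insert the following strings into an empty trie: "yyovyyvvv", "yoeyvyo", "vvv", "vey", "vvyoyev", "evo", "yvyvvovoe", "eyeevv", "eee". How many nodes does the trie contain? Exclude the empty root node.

Trace insertions, counting only characters that open a new branch:
  "yyovyyvvv" → 9 new (y, y, o, v, y, y, v, v, v)
  "yoeyvyo" → prefix "y" already present; 6 new (o, e, y, v, y, o)
  "vvv" → 3 new (v, v, v)
  "vey" → prefix "v" already present; 2 new (e, y)
  "vvyoyev" → prefix "vv" already present; 5 new (y, o, y, e, v)
  "evo" → 3 new (e, v, o)
  "yvyvvovoe" → prefix "y" already present; 8 new (v, y, v, v, o, v, o, e)
  "eyeevv" → prefix "e" already present; 5 new (y, e, e, v, v)
  "eee" → prefix "e" already present; 2 new (e, e)
Total nodes = 9 + 6 + 3 + 2 + 5 + 3 + 8 + 5 + 2 = 43

43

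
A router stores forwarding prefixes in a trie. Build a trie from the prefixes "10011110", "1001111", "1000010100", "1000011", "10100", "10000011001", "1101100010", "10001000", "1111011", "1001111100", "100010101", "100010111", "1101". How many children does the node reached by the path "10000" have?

The children of the "10000" node are the distinct next characters among strings starting with "10000".
Distinct next characters after "10000": 0, 1.
That node has 2 child edges.

2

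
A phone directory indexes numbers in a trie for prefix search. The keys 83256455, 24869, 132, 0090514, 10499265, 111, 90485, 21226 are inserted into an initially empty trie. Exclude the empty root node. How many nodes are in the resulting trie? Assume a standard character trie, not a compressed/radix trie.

Trace insertions, counting only characters that open a new branch:
  "83256455" → 8 new (8, 3, 2, 5, 6, 4, 5, 5)
  "24869" → 5 new (2, 4, 8, 6, 9)
  "132" → 3 new (1, 3, 2)
  "0090514" → 7 new (0, 0, 9, 0, 5, 1, 4)
  "10499265" → prefix "1" already present; 7 new (0, 4, 9, 9, 2, 6, 5)
  "111" → prefix "1" already present; 2 new (1, 1)
  "90485" → 5 new (9, 0, 4, 8, 5)
  "21226" → prefix "2" already present; 4 new (1, 2, 2, 6)
Total nodes = 8 + 5 + 3 + 7 + 7 + 2 + 5 + 4 = 41

41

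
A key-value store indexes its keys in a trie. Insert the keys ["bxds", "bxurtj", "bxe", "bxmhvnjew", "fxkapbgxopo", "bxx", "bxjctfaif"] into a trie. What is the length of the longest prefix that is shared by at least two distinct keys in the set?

2

Equivalently: take the maximum, over all pairs, of their longest common prefix length.
e.g. "bxds" and "bxe" share the prefix "bx" of length 2; no pair shares a longer one.
Longest shared-prefix length: 2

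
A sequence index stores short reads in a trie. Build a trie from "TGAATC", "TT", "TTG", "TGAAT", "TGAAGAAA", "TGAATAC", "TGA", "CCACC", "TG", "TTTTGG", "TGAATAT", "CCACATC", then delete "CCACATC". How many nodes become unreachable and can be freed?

A node on "CCACATC"'s path can go only if nothing else ends at it or branches off below it.
The suffix "ATC" (3 nodes) is used only by "CCACATC"; the node for "CCAC" still has the child "C", so pruning stops there.
Nodes removed: 3

3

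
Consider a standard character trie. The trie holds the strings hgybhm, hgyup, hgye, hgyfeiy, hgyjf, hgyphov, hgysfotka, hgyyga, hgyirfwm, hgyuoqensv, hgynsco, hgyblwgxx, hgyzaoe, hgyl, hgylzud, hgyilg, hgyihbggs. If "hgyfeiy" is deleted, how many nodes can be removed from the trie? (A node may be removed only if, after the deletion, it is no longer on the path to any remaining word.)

4

A node on "hgyfeiy"'s path can go only if nothing else ends at it or branches off below it.
The suffix "feiy" (4 nodes) is used only by "hgyfeiy"; the node for "hgy" still has the child "b", so pruning stops there.
Nodes removed: 4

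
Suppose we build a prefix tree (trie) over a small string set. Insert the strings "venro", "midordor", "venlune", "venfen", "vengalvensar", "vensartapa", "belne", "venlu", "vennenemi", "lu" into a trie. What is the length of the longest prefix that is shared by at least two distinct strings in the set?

Equivalently: take the maximum, over all pairs, of their longest common prefix length.
e.g. "venlu" and "venlune" share the prefix "venlu" of length 5; no pair shares a longer one.
Longest shared-prefix length: 5

5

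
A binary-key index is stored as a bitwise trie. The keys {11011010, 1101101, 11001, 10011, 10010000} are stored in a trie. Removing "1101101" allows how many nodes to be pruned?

After clearing the end-marker at "1101101", prune upward until reaching a node still needed by another word.
Every node on "1101101" is still needed (e.g. by "11011010"), so nothing is freed.
Nodes removed: 0

0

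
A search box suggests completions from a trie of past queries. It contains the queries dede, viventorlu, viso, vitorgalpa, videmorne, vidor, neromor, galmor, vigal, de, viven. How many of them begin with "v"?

7

Traverse to the node for "v", then collect every word in that subtree.
Matches: "videmorne", "vidor", "vigal", "viso", "vitorgalpa", "viven", "viventorlu"
Count: 7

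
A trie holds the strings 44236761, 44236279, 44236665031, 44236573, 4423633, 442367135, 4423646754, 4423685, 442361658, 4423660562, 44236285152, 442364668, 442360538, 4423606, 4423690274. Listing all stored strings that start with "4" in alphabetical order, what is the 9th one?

DFS of the "4" subtree visits, in order: "442360538", "4423606", "442361658", "44236279", "44236285152", "4423633", "442364668", "4423646754", "44236573", "4423660562", "44236665031", "442367135", "44236761", "4423685", "4423690274"
Position 9: 44236573

44236573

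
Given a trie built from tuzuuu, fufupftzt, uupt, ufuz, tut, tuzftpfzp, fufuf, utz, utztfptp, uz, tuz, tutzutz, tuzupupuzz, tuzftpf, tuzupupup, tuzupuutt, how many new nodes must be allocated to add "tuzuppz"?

2

The longest prefix of "tuzuppz" already in the trie is "tuzup" (length 5).
New nodes needed: |"tuzuppz"| − 5 = 7 − 5 = 2.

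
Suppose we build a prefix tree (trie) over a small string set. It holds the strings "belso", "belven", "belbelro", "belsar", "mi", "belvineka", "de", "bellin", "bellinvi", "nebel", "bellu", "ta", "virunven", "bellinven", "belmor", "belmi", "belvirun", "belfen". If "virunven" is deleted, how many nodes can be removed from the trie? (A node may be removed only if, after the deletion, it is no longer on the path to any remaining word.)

A node on "virunven"'s path can go only if nothing else ends at it or branches off below it.
No other word shares any prefix with "virunven", so all 8 of its nodes go.
Nodes removed: 8

8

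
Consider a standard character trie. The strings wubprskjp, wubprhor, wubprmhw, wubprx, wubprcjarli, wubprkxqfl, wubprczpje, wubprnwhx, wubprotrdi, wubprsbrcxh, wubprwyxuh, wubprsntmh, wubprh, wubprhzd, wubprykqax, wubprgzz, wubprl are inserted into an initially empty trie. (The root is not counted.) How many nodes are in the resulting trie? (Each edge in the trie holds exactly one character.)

Insert word by word; a character creates a node only if that edge doesn't already exist:
  "wubprskjp" → 9 new (w, u, b, p, r, s, k, j, p)
  "wubprhor" → prefix "wubpr" already present; 3 new (h, o, r)
  "wubprmhw" → prefix "wubpr" already present; 3 new (m, h, w)
  "wubprx" → prefix "wubpr" already present; 1 new (x)
  "wubprcjarli" → prefix "wubpr" already present; 6 new (c, j, a, r, l, i)
  "wubprkxqfl" → prefix "wubpr" already present; 5 new (k, x, q, f, l)
  "wubprczpje" → prefix "wubprc" already present; 4 new (z, p, j, e)
  "wubprnwhx" → prefix "wubpr" already present; 4 new (n, w, h, x)
  "wubprotrdi" → prefix "wubpr" already present; 5 new (o, t, r, d, i)
  "wubprsbrcxh" → prefix "wubprs" already present; 5 new (b, r, c, x, h)
  "wubprwyxuh" → prefix "wubpr" already present; 5 new (w, y, x, u, h)
  "wubprsntmh" → prefix "wubprs" already present; 4 new (n, t, m, h)
  "wubprh" → prefix "wubprh" already present; 0 new (none)
  "wubprhzd" → prefix "wubprh" already present; 2 new (z, d)
  "wubprykqax" → prefix "wubpr" already present; 5 new (y, k, q, a, x)
  "wubprgzz" → prefix "wubpr" already present; 3 new (g, z, z)
  "wubprl" → prefix "wubpr" already present; 1 new (l)
Total nodes = 9 + 3 + 3 + 1 + 6 + 5 + 4 + 4 + 5 + 5 + 5 + 4 + 0 + 2 + 5 + 3 + 1 = 65

65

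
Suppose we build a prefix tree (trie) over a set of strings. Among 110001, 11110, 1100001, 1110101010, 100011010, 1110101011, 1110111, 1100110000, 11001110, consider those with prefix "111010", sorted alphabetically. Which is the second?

Filter for "111010…" and sort: "1110101010", "1110101011"
The 2nd is 1110101011.

1110101011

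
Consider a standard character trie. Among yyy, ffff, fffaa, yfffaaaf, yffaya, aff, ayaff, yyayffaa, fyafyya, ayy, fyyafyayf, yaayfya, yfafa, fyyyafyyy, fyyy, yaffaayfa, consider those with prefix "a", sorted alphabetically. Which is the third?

ayy

Words with prefix "a", in lexicographic order: "aff", "ayaff", "ayy"
Position 3: ayy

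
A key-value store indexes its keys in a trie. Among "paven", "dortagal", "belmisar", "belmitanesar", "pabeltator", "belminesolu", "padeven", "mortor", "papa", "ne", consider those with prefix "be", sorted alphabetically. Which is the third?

DFS of the "be" subtree visits, in order: "belminesolu", "belmisar", "belmitanesar"
The 3rd is belmitanesar.

belmitanesar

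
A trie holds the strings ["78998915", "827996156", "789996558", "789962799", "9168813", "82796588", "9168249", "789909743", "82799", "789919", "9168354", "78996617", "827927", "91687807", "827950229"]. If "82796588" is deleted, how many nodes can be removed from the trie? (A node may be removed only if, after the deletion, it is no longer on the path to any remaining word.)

4

After clearing the end-marker at "82796588", prune upward until reaching a node still needed by another word.
The suffix "6588" (4 nodes) is used only by "82796588"; the node for "8279" still has the child "9", so pruning stops there.
Nodes removed: 4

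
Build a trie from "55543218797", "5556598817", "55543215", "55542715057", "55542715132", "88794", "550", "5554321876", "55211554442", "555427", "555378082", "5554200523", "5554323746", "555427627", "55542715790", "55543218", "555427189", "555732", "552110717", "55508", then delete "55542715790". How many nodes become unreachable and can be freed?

3

Walk "55542715790" from the leaf back toward the root, removing each node that no remaining word uses.
The suffix "790" (3 nodes) is used only by "55542715790"; the node for "55542715" still has the child "0", so pruning stops there.
Nodes removed: 3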